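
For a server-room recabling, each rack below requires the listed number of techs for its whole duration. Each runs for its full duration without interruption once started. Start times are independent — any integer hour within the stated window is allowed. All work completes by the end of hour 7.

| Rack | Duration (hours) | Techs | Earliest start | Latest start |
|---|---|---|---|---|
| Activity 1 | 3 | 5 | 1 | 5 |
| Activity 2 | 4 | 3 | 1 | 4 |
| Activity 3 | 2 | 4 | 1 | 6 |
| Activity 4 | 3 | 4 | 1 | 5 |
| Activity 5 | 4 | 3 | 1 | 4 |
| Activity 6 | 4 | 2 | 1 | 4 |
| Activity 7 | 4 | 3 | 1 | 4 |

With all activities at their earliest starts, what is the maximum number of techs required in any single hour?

Early-start schedule: Activity 1@1, Activity 2@1, Activity 3@1, Activity 4@1, Activity 5@1, Activity 6@1, Activity 7@1.
Load per hour: hour 1: 24, hour 2: 24, hour 3: 20, hour 4: 11, hour 5: 0, hour 6: 0, hour 7: 0.
Peak is 24.

24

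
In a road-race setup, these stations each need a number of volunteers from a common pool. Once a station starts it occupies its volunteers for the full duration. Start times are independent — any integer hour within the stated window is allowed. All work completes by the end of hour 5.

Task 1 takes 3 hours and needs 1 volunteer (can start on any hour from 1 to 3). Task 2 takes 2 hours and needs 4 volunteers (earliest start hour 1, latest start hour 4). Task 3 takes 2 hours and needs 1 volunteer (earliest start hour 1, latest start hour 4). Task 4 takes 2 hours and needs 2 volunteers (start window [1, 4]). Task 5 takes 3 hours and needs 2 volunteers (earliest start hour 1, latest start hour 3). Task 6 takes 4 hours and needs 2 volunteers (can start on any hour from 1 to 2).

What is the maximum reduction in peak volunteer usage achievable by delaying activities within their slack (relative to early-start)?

5

Early-start peak: h1:12  h2:12  h3:5  h4:2  h5:0 ⇒ 12.
Leveled (Task 1@1, Task 2@1, Task 3@3, Task 4@4, Task 5@3, Task 6@1): h1:7  h2:7  h3:6  h4:7  h5:4 ⇒ 7.
Reduction 12 − 7 = 5.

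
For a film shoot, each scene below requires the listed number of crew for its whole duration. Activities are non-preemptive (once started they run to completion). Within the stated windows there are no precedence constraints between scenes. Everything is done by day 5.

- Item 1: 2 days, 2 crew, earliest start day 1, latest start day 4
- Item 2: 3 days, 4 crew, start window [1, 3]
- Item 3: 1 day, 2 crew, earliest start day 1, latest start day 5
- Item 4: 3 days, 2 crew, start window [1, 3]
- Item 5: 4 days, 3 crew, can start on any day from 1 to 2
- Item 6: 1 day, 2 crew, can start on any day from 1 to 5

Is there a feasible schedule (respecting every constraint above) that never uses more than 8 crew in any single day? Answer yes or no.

no

The minimum achievable peak is 9; 8 < 9, so no feasible schedule stays within the cap.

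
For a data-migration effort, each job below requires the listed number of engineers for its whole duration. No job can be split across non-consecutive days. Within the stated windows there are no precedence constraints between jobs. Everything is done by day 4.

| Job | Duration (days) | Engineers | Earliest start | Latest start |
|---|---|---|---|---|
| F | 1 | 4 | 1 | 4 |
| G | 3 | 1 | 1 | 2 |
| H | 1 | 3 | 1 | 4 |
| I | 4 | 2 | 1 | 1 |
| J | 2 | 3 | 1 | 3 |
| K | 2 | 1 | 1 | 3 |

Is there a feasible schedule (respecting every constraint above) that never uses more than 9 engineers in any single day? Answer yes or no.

Schedule F@1, G@1, H@2, I@1, J@3, K@2: d1:7  d2:7  d3:7  d4:5 — peak 7 ≤ 9.

yes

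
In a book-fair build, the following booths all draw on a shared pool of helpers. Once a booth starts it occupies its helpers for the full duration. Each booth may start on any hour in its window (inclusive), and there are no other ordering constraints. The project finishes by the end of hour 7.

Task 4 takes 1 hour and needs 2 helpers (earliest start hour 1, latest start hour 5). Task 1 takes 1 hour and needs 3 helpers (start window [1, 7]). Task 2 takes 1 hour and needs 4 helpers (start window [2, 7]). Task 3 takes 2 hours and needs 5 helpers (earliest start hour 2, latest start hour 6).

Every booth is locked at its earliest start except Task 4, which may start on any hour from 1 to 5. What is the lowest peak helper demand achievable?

Task 4@1: h1:5  h2:9  h3:5  h4:0  h5:0  h6:0  h7:0 → peak 9
Task 4@2: h1:3  h2:11  h3:5  h4:0  h5:0  h6:0  h7:0 → peak 11
Task 4@3: h1:3  h2:9  h3:7  h4:0  h5:0  h6:0  h7:0 → peak 9
Task 4@4: h1:3  h2:9  h3:5  h4:2  h5:0  h6:0  h7:0 → peak 9
Task 4@5: h1:3  h2:9  h3:5  h4:0  h5:2  h6:0  h7:0 → peak 9
Best is Task 4@1, peak 9.

9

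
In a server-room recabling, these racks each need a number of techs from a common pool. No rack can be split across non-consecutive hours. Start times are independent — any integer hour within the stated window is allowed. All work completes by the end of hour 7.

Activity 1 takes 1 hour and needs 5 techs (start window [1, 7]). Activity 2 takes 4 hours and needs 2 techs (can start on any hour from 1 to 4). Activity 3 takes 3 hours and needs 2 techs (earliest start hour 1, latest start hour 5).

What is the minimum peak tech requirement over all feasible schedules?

Early-start (Activity 1@1, Activity 2@1, Activity 3@1) gives peak 9: h1:9  h2:4  h3:4  h4:2  h5:0  h6:0  h7:0.
Shift Activity 2→2, Activity 3→2.
Schedule Activity 1@1, Activity 2@2, Activity 3@2: h1:5  h2:4  h3:4  h4:4  h5:2  h6:0  h7:0 — peak 5.

5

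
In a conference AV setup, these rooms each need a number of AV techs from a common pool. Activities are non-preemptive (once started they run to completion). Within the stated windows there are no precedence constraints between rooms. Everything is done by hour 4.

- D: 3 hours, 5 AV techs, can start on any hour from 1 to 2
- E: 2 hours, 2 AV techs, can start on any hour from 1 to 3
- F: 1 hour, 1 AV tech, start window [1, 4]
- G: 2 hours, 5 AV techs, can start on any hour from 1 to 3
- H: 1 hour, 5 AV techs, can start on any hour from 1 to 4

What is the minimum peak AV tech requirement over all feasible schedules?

Early-start (D@1, E@1, F@1, G@1, H@1) gives peak 18: h1:18  h2:12  h3:5  h4:0.
Shift G→3, H→4.
Schedule D@1, E@1, F@1, G@3, H@4: h1:8  h2:7  h3:10  h4:10 — peak 10.

10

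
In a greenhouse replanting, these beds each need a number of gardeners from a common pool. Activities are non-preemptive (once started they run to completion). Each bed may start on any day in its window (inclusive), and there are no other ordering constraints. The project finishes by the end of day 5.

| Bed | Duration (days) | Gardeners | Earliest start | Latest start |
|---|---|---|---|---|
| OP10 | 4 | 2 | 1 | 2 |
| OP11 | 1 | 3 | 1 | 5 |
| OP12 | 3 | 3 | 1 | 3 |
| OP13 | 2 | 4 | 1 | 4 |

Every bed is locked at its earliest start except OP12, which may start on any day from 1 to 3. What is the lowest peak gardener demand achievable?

OP12@1: d1:12  d2:9  d3:5  d4:2  d5:0 → peak 12
OP12@2: d1:9  d2:9  d3:5  d4:5  d5:0 → peak 9
OP12@3: d1:9  d2:6  d3:5  d4:5  d5:3 → peak 9
Best is OP12@2, peak 9.

9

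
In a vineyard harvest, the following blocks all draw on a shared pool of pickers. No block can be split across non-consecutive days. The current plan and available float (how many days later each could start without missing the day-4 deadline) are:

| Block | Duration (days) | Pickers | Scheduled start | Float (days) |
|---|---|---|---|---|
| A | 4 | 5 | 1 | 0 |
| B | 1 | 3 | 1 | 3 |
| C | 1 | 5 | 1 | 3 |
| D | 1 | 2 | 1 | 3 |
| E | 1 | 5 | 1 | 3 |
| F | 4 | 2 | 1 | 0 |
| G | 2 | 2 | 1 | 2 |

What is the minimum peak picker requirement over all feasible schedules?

12

Early-start (A@1, B@1, C@1, D@1, E@1, F@1, G@1) gives peak 24: d1:24  d2:9  d3:7  d4:7.
Shift C→3, D→2, E→4.
Schedule A@1, B@1, C@3, D@2, E@4, F@1, G@1: d1:12  d2:11  d3:12  d4:12 — peak 12.
Total picker-days = 47 over 4 days ⇒ peak ≥ ⌈47/4⌉ = 12, so 12 is optimal.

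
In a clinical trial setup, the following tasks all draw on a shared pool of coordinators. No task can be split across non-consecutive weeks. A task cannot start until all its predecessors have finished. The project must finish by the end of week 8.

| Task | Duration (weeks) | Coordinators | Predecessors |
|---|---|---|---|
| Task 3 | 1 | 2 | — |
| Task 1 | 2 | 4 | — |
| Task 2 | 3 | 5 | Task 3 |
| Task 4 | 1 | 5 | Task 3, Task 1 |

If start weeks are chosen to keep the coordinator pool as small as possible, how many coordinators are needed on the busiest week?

5

Early-start (Task 3@1, Task 1@1, Task 2@2, Task 4@3) gives peak 10: w1:6  w2:9  w3:10  w4:5  w5:0  w6:0  w7:0  w8:0.
Shift Task 1→2, Task 2→4, Task 4→7.
Schedule Task 3@1, Task 1@2, Task 2@4, Task 4@7: w1:2  w2:4  w3:4  w4:5  w5:5  w6:5  w7:5  w8:0 — peak 5.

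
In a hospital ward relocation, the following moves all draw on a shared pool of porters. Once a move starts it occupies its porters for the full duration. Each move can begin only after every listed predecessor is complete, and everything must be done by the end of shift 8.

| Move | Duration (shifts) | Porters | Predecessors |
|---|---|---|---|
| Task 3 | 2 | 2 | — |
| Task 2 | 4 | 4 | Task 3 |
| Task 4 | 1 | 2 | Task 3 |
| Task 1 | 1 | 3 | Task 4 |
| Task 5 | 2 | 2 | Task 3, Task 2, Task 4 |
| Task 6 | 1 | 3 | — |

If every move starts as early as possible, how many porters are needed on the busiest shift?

Early-start schedule: Task 3@1, Task 2@3, Task 4@3, Task 1@4, Task 5@7, Task 6@1.
Load per shift: shift 1: 5, shift 2: 2, shift 3: 6, shift 4: 7, shift 5: 4, shift 6: 4, shift 7: 2, shift 8: 2.
Peak is 7.

7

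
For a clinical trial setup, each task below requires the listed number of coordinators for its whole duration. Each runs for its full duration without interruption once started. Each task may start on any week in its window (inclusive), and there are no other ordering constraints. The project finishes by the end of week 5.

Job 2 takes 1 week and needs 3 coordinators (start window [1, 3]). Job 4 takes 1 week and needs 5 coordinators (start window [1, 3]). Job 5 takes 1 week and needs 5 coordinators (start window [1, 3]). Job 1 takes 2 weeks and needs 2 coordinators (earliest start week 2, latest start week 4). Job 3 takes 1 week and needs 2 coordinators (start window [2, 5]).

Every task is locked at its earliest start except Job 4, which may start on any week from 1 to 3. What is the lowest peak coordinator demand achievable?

8

Job 4@1: w1:13  w2:4  w3:2  w4:0  w5:0 → peak 13
Job 4@2: w1:8  w2:9  w3:2  w4:0  w5:0 → peak 9
Job 4@3: w1:8  w2:4  w3:7  w4:0  w5:0 → peak 8
Best is Job 4@3, peak 8.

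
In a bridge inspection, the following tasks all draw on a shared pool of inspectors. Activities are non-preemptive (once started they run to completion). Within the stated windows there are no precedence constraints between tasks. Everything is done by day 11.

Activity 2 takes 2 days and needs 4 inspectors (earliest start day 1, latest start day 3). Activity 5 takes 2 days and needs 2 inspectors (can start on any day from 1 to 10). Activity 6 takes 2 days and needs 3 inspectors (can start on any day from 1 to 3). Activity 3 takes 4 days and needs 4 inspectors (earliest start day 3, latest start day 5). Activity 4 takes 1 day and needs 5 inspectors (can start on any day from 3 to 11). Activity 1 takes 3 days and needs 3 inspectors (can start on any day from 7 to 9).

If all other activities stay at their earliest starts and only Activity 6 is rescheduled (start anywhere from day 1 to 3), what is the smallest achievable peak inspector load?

9

Activity 6@1: d1:9  d2:9  d3:9  d4:4  d5:4  d6:4  d7:3  d8:3  d9:3  d10:0  d11:0 → peak 9
Activity 6@2: d1:6  d2:9  d3:12  d4:4  d5:4  d6:4  d7:3  d8:3  d9:3  d10:0  d11:0 → peak 12
Activity 6@3: d1:6  d2:6  d3:12  d4:7  d5:4  d6:4  d7:3  d8:3  d9:3  d10:0  d11:0 → peak 12
Best is Activity 6@1, peak 9.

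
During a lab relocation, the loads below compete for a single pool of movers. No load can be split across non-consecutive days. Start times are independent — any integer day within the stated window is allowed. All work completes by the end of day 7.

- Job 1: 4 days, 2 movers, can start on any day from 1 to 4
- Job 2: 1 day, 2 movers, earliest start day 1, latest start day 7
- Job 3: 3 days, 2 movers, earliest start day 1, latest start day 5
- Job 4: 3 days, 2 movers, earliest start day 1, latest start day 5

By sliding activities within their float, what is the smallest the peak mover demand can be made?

4

Early-start (Job 1@1, Job 2@1, Job 3@1, Job 4@1) gives peak 8: d1:8  d2:6  d3:6  d4:2  d5:0  d6:0  d7:0.
Shift Job 3→2, Job 4→5.
Schedule Job 1@1, Job 2@1, Job 3@2, Job 4@5: d1:4  d2:4  d3:4  d4:4  d5:2  d6:2  d7:2 — peak 4.
Total mover-days = 22 over 7 days ⇒ peak ≥ ⌈22/7⌉ = 4, so 4 is optimal.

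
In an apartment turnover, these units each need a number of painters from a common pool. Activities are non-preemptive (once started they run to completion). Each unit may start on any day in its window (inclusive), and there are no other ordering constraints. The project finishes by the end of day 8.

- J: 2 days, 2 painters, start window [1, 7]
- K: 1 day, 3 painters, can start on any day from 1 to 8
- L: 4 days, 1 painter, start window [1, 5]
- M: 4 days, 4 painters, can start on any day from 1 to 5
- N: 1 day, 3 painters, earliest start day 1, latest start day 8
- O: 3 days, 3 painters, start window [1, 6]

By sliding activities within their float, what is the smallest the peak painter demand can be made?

Early-start (J@1, K@1, L@1, M@1, N@1, O@1) gives peak 16: d1:16  d2:10  d3:8  d4:5  d5:0  d6:0  d7:0  d8:0.
Shift L→3, M→2, N→7, O→6.
Schedule J@1, K@1, L@3, M@2, N@7, O@6: d1:5  d2:6  d3:5  d4:5  d5:5  d6:4  d7:6  d8:3 — peak 6.

6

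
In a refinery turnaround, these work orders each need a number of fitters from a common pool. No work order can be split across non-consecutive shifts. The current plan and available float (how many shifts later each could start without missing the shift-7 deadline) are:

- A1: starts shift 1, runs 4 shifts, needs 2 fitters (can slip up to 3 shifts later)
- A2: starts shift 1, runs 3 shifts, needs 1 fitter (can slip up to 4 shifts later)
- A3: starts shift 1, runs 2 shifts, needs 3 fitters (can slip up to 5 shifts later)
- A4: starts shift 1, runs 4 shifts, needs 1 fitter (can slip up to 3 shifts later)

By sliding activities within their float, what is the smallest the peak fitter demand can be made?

4

Early-start (A1@1, A2@1, A3@1, A4@1) gives peak 7: s1:7  s2:7  s3:4  s4:3  s5:0  s6:0  s7:0.
Shift A3→5.
Schedule A1@1, A2@1, A3@5, A4@1: s1:4  s2:4  s3:4  s4:3  s5:3  s6:3  s7:0 — peak 4.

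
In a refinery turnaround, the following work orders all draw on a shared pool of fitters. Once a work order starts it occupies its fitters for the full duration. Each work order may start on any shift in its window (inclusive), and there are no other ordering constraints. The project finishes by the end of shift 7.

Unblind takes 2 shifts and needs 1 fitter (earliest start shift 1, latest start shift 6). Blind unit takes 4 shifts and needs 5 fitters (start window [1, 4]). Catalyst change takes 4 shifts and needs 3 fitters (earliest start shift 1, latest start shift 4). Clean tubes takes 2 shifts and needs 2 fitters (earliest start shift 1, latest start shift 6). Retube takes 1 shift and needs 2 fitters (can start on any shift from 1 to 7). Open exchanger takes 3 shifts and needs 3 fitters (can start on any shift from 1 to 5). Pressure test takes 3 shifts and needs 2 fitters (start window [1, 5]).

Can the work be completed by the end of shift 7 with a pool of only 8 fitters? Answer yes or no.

yes

Schedule Unblind@1, Blind unit@1, Catalyst change@3, Clean tubes@1, Retube@7, Open exchanger@5, Pressure test@5: s1:8  s2:8  s3:8  s4:8  s5:8  s6:8  s7:7 — peak 8 ≤ 8.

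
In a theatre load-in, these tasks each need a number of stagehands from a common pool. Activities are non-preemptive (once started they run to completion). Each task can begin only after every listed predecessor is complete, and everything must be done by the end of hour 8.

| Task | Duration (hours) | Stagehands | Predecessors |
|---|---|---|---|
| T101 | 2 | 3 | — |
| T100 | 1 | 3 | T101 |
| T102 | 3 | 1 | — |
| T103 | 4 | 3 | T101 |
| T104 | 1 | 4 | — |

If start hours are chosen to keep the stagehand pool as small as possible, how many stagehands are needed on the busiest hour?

Early-start (T101@1, T100@3, T102@1, T103@3, T104@1) gives peak 8: h1:8  h2:4  h3:7  h4:3  h5:3  h6:3  h7:0  h8:0.
Shift T103→4, T104→8.
Schedule T101@1, T100@3, T102@1, T103@4, T104@8: h1:4  h2:4  h3:4  h4:3  h5:3  h6:3  h7:3  h8:4 — peak 4.
Total stagehand-hours = 28 over 8 hours ⇒ peak ≥ ⌈28/8⌉ = 4, so 4 is optimal.

4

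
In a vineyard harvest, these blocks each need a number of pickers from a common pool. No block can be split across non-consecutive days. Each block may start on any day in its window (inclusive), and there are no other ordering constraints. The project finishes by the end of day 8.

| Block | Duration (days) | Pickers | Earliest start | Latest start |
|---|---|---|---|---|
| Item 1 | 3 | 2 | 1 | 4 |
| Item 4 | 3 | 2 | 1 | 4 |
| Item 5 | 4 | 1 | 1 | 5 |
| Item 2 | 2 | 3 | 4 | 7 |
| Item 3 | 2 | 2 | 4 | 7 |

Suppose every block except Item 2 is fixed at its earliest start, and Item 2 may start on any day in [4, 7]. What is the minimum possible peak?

5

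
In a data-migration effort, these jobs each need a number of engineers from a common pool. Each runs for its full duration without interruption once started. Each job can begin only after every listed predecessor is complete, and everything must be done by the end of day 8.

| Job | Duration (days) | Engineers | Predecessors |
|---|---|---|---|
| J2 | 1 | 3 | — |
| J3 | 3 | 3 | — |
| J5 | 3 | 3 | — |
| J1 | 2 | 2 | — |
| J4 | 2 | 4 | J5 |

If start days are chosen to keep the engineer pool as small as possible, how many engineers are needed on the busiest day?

Early-start (J2@1, J3@1, J5@1, J1@1, J4@4) gives peak 11: d1:11  d2:8  d3:6  d4:4  d5:4  d6:0  d7:0  d8:0.
Shift J5→2, J1→4, J4→5.
Schedule J2@1, J3@1, J5@2, J1@4, J4@5: d1:6  d2:6  d3:6  d4:5  d5:6  d6:4  d7:0  d8:0 — peak 6.

6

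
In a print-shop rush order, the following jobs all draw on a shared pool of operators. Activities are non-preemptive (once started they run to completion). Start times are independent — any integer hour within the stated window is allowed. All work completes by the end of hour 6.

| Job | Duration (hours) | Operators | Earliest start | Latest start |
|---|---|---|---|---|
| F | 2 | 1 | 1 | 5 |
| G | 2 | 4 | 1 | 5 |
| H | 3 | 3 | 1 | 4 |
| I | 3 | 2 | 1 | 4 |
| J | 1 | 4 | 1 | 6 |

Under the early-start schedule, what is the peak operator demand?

Early-start schedule: F@1, G@1, H@1, I@1, J@1.
Load per hour: hour 1: 14, hour 2: 10, hour 3: 5, hour 4: 0, hour 5: 0, hour 6: 0.
Peak is 14.

14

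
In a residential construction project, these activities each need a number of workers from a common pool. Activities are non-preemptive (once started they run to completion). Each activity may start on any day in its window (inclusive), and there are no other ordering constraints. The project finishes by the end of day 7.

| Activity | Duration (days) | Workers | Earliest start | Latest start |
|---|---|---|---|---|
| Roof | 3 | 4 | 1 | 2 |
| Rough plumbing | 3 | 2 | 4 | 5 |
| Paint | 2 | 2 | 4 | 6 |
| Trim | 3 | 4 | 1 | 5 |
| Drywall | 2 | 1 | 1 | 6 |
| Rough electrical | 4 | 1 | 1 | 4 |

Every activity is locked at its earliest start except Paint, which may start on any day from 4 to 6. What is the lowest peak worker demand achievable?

Paint@4: d1:10  d2:10  d3:9  d4:5  d5:4  d6:2  d7:0 → peak 10
Paint@5: d1:10  d2:10  d3:9  d4:3  d5:4  d6:4  d7:0 → peak 10
Paint@6: d1:10  d2:10  d3:9  d4:3  d5:2  d6:4  d7:2 → peak 10
Best is Paint@4, peak 10.

10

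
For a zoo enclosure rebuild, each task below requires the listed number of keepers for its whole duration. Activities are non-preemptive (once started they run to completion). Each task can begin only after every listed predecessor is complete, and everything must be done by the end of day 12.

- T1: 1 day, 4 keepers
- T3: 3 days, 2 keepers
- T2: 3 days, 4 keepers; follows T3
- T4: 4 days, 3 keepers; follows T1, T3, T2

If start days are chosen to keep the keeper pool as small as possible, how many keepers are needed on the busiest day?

4

Early-start (T1@1, T3@1, T2@4, T4@7) gives peak 6: d1:6  d2:2  d3:2  d4:4  d5:4  d6:4  d7:3  d8:3  d9:3  d10:3  d11:0  d12:0.
Shift T3→2, T2→5, T4→8.
Schedule T1@1, T3@2, T2@5, T4@8: d1:4  d2:2  d3:2  d4:2  d5:4  d6:4  d7:4  d8:3  d9:3  d10:3  d11:3  d12:0 — peak 4.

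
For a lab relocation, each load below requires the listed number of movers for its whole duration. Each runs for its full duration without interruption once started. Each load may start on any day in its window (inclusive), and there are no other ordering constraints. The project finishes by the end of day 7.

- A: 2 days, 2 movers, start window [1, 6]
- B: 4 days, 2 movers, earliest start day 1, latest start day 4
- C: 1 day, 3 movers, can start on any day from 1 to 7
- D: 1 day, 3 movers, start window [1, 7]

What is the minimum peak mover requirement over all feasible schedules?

4

Early-start (A@1, B@1, C@1, D@1) gives peak 10: d1:10  d2:4  d3:2  d4:2  d5:0  d6:0  d7:0.
Shift C→5, D→6.
Schedule A@1, B@1, C@5, D@6: d1:4  d2:4  d3:2  d4:2  d5:3  d6:3  d7:0 — peak 4.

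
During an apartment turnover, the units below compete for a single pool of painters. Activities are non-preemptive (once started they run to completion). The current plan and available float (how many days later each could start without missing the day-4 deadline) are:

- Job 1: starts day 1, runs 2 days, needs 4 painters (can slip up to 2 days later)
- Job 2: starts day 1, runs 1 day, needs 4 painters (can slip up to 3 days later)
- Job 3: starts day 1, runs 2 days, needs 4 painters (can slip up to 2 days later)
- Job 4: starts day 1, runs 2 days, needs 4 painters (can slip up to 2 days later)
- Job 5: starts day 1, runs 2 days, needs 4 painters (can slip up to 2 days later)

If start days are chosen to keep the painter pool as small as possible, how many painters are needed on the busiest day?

Early-start (Job 1@1, Job 2@1, Job 3@1, Job 4@1, Job 5@1) gives peak 20: d1:20  d2:16  d3:0  d4:0.
Shift Job 4→2, Job 5→3.
Schedule Job 1@1, Job 2@1, Job 3@1, Job 4@2, Job 5@3: d1:12  d2:12  d3:8  d4:4 — peak 12.

12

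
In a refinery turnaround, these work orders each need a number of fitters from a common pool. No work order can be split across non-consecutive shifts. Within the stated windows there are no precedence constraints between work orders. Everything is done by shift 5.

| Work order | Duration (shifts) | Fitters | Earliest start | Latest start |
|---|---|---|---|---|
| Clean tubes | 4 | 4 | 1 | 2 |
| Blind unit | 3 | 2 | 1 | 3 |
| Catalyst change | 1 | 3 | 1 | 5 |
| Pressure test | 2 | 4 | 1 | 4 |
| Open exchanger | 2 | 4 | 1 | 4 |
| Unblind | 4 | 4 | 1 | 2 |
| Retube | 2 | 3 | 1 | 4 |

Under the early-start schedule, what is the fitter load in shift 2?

21

At early start, shift 2 has: Clean tubes, Blind unit, Pressure test, Open exchanger, Unblind, Retube.
Demand: 4 + 2 + 4 + 4 + 4 + 3 = 21.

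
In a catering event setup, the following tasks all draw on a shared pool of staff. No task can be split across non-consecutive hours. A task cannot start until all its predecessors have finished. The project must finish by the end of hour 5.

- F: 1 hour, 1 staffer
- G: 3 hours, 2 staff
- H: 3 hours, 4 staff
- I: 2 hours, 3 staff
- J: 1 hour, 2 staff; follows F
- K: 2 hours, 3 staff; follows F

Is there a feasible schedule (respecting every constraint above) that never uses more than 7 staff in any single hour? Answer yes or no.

Schedule F@1, G@1, H@3, I@1, J@2, K@4: h1:6  h2:7  h3:6  h4:7  h5:7 — peak 7 ≤ 7.

yes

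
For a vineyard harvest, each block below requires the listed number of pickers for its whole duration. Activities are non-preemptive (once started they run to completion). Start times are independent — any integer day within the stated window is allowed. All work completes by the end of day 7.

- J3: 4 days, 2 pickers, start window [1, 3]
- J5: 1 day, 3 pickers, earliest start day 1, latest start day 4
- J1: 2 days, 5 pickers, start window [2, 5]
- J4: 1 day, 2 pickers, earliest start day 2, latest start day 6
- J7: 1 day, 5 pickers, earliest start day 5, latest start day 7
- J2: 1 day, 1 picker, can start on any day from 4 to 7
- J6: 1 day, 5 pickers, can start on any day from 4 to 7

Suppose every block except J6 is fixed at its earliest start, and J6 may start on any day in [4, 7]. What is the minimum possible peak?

9

J6@4: d1:5  d2:9  d3:7  d4:8  d5:5  d6:0  d7:0 → peak 9
J6@5: d1:5  d2:9  d3:7  d4:3  d5:10  d6:0  d7:0 → peak 10
J6@6: d1:5  d2:9  d3:7  d4:3  d5:5  d6:5  d7:0 → peak 9
J6@7: d1:5  d2:9  d3:7  d4:3  d5:5  d6:0  d7:5 → peak 9
Best is J6@4, peak 9.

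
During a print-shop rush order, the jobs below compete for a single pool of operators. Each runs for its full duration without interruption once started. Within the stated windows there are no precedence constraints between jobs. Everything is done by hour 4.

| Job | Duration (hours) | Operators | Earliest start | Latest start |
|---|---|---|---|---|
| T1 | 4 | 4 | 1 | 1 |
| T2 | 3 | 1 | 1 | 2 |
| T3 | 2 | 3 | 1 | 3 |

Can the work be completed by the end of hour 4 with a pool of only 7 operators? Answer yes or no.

The minimum achievable peak is 8; 7 < 8, so no feasible schedule stays within the cap.

no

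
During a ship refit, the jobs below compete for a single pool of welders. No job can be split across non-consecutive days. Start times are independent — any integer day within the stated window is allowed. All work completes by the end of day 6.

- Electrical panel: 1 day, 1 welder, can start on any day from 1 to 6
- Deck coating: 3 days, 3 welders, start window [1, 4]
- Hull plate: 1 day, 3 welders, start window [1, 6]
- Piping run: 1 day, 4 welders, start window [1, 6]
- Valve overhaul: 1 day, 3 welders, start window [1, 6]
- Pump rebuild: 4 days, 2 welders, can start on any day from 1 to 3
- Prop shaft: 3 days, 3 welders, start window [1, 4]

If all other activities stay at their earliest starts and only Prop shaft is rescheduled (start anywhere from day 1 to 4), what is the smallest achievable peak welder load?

Prop shaft@1: d1:19  d2:8  d3:8  d4:2  d5:0  d6:0 → peak 19
Prop shaft@2: d1:16  d2:8  d3:8  d4:5  d5:0  d6:0 → peak 16
Prop shaft@3: d1:16  d2:5  d3:8  d4:5  d5:3  d6:0 → peak 16
Prop shaft@4: d1:16  d2:5  d3:5  d4:5  d5:3  d6:3 → peak 16
Best is Prop shaft@2, peak 16.

16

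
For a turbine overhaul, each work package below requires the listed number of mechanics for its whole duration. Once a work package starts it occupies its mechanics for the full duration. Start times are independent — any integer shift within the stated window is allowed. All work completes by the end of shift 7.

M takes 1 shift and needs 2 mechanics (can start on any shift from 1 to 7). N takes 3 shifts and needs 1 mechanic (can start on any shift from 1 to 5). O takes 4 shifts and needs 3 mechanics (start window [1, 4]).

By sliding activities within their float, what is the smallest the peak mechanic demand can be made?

3

Early-start (M@1, N@1, O@1) gives peak 6: s1:6  s2:4  s3:4  s4:3  s5:0  s6:0  s7:0.
Shift O→4.
Schedule M@1, N@1, O@4: s1:3  s2:1  s3:1  s4:3  s5:3  s6:3  s7:3 — peak 3.
Total mechanic-shifts = 17 over 7 shifts ⇒ peak ≥ ⌈17/7⌉ = 3, so 3 is optimal.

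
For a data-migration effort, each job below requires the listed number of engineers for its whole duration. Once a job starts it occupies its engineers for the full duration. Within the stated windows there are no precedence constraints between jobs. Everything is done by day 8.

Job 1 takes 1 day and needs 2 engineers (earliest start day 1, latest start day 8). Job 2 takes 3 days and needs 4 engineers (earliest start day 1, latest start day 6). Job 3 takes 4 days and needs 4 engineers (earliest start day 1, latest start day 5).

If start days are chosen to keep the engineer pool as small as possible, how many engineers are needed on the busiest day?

Early-start (Job 1@1, Job 2@1, Job 3@1) gives peak 10: d1:10  d2:8  d3:8  d4:4  d5:0  d6:0  d7:0  d8:0.
Shift Job 2→2, Job 3→5.
Schedule Job 1@1, Job 2@2, Job 3@5: d1:2  d2:4  d3:4  d4:4  d5:4  d6:4  d7:4  d8:4 — peak 4.
Total engineer-days = 30 over 8 days ⇒ peak ≥ ⌈30/8⌉ = 4, so 4 is optimal.

4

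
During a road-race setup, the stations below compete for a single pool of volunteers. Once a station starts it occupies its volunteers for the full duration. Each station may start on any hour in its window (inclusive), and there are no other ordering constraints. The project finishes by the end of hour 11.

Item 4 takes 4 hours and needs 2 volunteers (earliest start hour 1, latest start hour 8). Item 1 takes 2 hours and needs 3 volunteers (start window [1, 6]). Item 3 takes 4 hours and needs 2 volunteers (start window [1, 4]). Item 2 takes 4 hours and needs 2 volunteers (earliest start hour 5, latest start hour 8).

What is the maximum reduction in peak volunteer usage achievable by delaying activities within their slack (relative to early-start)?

Early-start peak: h1:7  h2:7  h3:4  h4:4  h5:2  h6:2  h7:2  h8:2  h9:0  h10:0  h11:0 ⇒ 7.
Leveled (Item 4@1, Item 1@5, Item 3@1, Item 2@7): h1:4  h2:4  h3:4  h4:4  h5:3  h6:3  h7:2  h8:2  h9:2  h10:2  h11:0 ⇒ 4.
Reduction 7 − 4 = 3.

3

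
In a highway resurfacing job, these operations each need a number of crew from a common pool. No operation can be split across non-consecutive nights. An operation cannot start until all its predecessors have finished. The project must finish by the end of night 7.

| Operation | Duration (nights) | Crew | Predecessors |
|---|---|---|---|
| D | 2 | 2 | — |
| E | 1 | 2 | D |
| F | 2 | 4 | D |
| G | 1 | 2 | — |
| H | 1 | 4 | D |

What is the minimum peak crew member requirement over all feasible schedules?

4

Early-start (D@1, E@3, F@3, G@1, H@3) gives peak 10: n1:4  n2:2  n3:10  n4:4  n5:0  n6:0  n7:0.
Shift F→4, H→6.
Schedule D@1, E@3, F@4, G@1, H@6: n1:4  n2:2  n3:2  n4:4  n5:4  n6:4  n7:0 — peak 4.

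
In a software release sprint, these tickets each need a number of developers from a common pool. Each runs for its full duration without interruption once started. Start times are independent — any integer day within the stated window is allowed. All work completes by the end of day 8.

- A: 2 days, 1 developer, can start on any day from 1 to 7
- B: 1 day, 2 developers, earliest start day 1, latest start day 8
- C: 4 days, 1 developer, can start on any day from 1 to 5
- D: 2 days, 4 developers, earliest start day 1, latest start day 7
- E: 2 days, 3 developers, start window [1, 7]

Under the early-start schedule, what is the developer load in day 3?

At early start, day 3 has: C.
Demand: 1 = 1.

1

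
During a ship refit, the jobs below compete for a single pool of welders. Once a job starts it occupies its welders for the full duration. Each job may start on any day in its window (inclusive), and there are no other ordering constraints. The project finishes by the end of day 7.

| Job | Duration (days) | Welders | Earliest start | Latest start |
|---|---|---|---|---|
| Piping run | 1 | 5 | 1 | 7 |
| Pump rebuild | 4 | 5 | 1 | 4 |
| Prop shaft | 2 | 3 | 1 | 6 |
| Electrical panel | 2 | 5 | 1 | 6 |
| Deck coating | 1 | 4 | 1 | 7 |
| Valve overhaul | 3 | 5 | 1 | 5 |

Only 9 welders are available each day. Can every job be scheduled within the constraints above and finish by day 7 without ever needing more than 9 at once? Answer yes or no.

The minimum achievable peak is 10; 9 < 10, so no feasible schedule stays within the cap.

no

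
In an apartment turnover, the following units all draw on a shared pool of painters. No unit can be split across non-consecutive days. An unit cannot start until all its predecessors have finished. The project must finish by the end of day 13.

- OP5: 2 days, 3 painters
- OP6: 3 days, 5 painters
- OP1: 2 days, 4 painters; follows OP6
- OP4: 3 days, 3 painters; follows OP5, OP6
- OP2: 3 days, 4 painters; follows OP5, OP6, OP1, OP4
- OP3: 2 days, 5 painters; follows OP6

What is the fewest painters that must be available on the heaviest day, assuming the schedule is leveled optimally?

Early-start (OP5@1, OP6@1, OP1@4, OP4@4, OP2@7, OP3@4) gives peak 12: d1:8  d2:8  d3:5  d4:12  d5:12  d6:3  d7:4  d8:4  d9:4  d10:0  d11:0  d12:0  d13:0.
Shift OP6→3, OP1→6, OP4→6, OP2→9, OP3→12.
Schedule OP5@1, OP6@3, OP1@6, OP4@6, OP2@9, OP3@12: d1:3  d2:3  d3:5  d4:5  d5:5  d6:7  d7:7  d8:3  d9:4  d10:4  d11:4  d12:5  d13:5 — peak 7.

7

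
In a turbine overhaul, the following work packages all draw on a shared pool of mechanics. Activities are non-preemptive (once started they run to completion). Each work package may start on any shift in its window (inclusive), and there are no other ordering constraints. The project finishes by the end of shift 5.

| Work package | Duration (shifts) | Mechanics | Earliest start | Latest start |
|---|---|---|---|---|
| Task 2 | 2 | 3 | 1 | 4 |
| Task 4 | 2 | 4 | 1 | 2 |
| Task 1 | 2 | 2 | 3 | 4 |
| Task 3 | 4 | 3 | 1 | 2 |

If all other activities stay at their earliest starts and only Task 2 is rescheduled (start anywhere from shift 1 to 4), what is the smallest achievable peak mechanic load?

Task 2@1: s1:10  s2:10  s3:5  s4:5  s5:0 → peak 10
Task 2@2: s1:7  s2:10  s3:8  s4:5  s5:0 → peak 10
Task 2@3: s1:7  s2:7  s3:8  s4:8  s5:0 → peak 8
Task 2@4: s1:7  s2:7  s3:5  s4:8  s5:3 → peak 8
Best is Task 2@3, peak 8.

8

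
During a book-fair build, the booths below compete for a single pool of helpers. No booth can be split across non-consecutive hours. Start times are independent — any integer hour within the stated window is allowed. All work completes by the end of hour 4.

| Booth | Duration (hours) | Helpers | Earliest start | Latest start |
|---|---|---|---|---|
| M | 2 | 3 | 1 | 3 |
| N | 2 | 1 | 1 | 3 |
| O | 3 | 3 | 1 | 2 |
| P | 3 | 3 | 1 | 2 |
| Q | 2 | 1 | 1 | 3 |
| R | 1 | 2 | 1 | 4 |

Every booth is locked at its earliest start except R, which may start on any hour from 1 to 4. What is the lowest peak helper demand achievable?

11

R@1: h1:13  h2:11  h3:6  h4:0 → peak 13
R@2: h1:11  h2:13  h3:6  h4:0 → peak 13
R@3: h1:11  h2:11  h3:8  h4:0 → peak 11
R@4: h1:11  h2:11  h3:6  h4:2 → peak 11
Best is R@3, peak 11.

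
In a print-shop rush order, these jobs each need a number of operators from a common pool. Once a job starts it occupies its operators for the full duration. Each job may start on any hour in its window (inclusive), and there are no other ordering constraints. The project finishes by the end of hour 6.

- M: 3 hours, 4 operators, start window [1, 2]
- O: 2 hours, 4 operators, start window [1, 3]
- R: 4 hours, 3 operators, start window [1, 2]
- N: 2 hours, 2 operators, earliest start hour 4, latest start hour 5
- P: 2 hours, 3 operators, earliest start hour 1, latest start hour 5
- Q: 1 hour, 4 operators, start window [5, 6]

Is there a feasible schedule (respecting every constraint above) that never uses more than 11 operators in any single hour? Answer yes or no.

Schedule M@1, O@1, R@1, N@4, P@3, Q@5: h1:11  h2:11  h3:10  h4:8  h5:6  h6:0 — peak 11 ≤ 11.

yes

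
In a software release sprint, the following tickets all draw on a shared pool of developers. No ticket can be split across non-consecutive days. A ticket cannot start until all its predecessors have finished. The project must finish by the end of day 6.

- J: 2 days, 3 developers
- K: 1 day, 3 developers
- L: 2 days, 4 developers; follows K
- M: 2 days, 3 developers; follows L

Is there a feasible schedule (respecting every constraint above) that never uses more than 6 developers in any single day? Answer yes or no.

Schedule J@1, K@1, L@3, M@5: d1:6  d2:3  d3:4  d4:4  d5:3  d6:3 — peak 6 ≤ 6.

yes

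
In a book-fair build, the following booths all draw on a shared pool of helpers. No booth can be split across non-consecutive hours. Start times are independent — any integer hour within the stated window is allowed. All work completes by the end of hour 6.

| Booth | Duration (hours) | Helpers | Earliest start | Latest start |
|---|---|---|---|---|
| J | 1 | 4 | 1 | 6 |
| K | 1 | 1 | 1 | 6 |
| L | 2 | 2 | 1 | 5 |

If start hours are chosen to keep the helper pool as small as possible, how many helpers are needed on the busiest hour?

4

Early-start (J@1, K@1, L@1) gives peak 7: h1:7  h2:2  h3:0  h4:0  h5:0  h6:0.
Shift K→2, L→2.
Schedule J@1, K@2, L@2: h1:4  h2:3  h3:2  h4:0  h5:0  h6:0 — peak 4.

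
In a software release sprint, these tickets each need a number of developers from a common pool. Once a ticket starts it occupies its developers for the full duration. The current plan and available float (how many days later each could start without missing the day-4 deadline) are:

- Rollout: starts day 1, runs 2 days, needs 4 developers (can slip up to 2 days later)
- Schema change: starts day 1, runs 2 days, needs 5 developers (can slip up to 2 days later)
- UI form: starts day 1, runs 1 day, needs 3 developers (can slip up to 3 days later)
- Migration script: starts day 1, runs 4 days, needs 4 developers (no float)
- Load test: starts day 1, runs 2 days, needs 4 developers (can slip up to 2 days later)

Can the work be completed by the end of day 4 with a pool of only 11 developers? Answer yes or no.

Total developer-days = 45; over 4 days the average is 45/4 > 11, so some day must exceed 11.

no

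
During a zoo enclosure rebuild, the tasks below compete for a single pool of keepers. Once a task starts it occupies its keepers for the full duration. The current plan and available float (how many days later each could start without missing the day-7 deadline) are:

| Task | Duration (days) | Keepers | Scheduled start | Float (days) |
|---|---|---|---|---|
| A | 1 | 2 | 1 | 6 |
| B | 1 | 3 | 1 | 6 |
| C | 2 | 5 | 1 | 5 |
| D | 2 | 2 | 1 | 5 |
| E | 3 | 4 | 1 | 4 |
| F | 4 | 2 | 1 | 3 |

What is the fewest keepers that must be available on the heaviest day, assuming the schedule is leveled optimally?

6

Early-start (A@1, B@1, C@1, D@1, E@1, F@1) gives peak 18: d1:18  d2:13  d3:6  d4:2  d5:0  d6:0  d7:0.
Shift A→2, C→6, E→3, F→2.
Schedule A@2, B@1, C@6, D@1, E@3, F@2: d1:5  d2:6  d3:6  d4:6  d5:6  d6:5  d7:5 — peak 6.
Total keeper-days = 39 over 7 days ⇒ peak ≥ ⌈39/7⌉ = 6, so 6 is optimal.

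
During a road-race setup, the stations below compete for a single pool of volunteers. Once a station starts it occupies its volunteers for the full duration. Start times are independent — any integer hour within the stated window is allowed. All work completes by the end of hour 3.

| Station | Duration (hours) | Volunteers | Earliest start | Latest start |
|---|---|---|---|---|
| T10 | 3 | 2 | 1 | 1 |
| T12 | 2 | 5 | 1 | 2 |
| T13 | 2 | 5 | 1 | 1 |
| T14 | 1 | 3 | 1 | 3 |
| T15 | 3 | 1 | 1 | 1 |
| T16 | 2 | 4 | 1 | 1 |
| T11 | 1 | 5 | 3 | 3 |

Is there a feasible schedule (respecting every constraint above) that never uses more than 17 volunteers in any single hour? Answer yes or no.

yes

Schedule T10@1, T12@1, T13@1, T14@3, T15@1, T16@1, T11@3: h1:17  h2:17  h3:11 — peak 17 ≤ 17.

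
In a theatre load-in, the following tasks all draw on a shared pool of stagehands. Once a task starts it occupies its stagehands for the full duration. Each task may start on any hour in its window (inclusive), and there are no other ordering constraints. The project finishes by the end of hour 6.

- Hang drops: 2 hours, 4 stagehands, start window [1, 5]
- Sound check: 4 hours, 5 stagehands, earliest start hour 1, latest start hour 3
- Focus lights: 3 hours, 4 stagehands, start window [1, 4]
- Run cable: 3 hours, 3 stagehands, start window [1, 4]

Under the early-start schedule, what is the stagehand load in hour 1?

At early start, hour 1 has: Hang drops, Sound check, Focus lights, Run cable.
Demand: 4 + 5 + 4 + 3 = 16.

16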